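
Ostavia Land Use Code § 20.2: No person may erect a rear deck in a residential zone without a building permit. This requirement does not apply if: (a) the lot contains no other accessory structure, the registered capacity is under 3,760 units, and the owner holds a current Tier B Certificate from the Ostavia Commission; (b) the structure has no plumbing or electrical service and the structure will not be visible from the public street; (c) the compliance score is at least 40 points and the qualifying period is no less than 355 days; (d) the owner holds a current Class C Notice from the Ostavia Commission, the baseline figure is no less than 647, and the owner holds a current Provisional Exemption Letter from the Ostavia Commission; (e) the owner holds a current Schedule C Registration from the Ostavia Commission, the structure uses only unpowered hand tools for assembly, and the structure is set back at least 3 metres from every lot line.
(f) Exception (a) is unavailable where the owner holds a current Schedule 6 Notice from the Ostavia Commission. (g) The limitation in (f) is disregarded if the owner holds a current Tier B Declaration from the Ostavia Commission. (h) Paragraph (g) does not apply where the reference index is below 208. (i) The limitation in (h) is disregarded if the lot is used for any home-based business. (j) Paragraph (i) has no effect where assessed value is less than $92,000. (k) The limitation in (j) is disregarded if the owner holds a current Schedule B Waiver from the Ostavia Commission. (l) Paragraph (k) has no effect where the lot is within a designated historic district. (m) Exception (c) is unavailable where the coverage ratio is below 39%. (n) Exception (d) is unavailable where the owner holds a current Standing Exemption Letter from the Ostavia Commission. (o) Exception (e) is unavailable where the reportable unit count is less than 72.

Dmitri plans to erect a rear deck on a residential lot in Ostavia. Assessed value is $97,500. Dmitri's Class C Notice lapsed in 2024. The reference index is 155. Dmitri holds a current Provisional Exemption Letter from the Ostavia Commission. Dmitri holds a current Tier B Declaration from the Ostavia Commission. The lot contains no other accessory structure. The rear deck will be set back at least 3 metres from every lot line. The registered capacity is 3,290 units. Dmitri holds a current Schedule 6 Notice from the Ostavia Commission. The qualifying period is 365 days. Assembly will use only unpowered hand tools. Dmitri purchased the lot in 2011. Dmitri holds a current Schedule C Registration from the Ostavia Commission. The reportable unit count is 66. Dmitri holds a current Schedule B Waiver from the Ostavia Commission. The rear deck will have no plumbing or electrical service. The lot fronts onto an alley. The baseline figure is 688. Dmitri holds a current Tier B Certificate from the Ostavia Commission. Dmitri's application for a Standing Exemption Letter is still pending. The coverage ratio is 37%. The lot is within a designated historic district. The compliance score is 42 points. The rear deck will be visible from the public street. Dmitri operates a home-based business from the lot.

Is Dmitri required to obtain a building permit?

No — exception (a) applies; Dmitri does not need a building permit.

Exception (a)'s conditions are all satisfied: the lot has no other accessory structure; the registered capacity is 3,290 units, under the 3,760 units limit; a current Tier B Certificate is held. As to paragraphs (f)–(l): (f) would limit (a) — a current Schedule 6 Notice is held — but (g) sets (f) aside: (g) operates against (f): a current Tier B Declaration is held. (h) is engaged (the reference index is 155, below the 208 limit), but is displaced by (i): (i) operates against (h): a home-based business operates on the lot. (j), which would lift (i), does not operate here — assessed value is $97,500, not less than $92,000. So (a) applies.
Exception (b) does not apply: the structure will be visible from the street.
All of (c)'s requirements are met (the compliance score is 42 points, meeting the 40 points threshold; the qualifying period is 365 days, meeting the 355 days threshold). But applying paragraph (m): (m) operates against (c): the coverage ratio is 37%, below the 39% limit. So (c) is unavailable.
Exception (d) does not apply: there is no Class C Notice in force.
Exception (e)'s conditions are all satisfied: a current Schedule C Registration is held; assembly uses only hand tools; the setback is at least 3 m on every side. Turning to paragraph (o): (o) is triggered — the reportable unit count is 66, less than the 72 limit. So (e) is unavailable.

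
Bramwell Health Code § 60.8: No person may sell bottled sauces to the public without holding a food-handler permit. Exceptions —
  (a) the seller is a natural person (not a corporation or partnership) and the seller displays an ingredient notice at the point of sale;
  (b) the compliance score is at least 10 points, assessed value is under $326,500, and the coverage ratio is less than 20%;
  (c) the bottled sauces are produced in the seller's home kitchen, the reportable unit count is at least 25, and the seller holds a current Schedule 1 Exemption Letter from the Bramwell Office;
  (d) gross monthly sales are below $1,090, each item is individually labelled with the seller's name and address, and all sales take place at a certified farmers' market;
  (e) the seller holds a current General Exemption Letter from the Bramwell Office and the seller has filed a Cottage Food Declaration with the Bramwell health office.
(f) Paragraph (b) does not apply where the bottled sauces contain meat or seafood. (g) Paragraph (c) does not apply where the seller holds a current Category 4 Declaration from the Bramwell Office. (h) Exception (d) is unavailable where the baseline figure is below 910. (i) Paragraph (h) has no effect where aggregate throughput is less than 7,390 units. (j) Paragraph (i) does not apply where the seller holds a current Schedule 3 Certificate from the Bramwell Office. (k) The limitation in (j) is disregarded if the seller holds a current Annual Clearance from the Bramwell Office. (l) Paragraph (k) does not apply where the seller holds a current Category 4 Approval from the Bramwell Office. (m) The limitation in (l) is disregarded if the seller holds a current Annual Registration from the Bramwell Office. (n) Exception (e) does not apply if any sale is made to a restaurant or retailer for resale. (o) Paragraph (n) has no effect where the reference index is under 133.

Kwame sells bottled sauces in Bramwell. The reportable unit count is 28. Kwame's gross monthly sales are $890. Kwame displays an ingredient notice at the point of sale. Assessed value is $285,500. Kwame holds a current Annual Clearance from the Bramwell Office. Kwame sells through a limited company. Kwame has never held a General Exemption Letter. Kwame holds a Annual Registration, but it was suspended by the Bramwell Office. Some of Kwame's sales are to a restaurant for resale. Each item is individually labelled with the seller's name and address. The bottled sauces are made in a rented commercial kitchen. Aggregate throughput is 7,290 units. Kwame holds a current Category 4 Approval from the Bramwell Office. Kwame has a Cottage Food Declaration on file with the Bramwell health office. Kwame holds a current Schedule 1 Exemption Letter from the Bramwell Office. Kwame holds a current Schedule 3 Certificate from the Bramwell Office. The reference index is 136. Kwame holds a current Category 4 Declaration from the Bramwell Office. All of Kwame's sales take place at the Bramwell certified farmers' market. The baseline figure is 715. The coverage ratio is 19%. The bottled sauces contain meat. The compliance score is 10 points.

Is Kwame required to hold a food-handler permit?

Yes — Kwame must hold a food-handler permit.

Exception (a) requires that the seller is a natural person (not a corporation or partnership); but the seller operates through a limited company, so (a) is unavailable.
All of (b)'s requirements are met (the compliance score is 10 points, meeting the 10 points threshold; assessed value is $285,500, under the $326,500 limit; the coverage ratio is 19%, less than the 20% limit). But: (f) operates — the bottled sauces contain meat. (b) is therefore removed.
Exception (c) requires that the bottled sauces are produced in the seller's home kitchen; but the bottled sauces are made in a commercial kitchen, not a home kitchen, so (c) is unavailable.
Exception (d): gross monthly sales are $890, below the $1,090 limit; items are individually labelled; all sales are at a certified farmers' market — every condition holds. But applying paragraphs (h)–(m): (h) operates against (d): the baseline figure is 715, below the 910 limit. (i) would limit (h) — aggregate throughput is 7,290 units, less than the 7,390 units limit — but (j) sets (i) aside: (j) is engaged — a current Schedule 3 Certificate is held. (k) operates (a current Annual Clearance is held), but is itself disapplied by (l): (l) is triggered — a current Category 4 Approval is held. (m) is not triggered (no current Annual Registration is held), so (l) stands. So (d) is unavailable.
Exception (e) fails — there is no General Exemption Letter in force.
No exception is made out. Kwame falls within the general rule.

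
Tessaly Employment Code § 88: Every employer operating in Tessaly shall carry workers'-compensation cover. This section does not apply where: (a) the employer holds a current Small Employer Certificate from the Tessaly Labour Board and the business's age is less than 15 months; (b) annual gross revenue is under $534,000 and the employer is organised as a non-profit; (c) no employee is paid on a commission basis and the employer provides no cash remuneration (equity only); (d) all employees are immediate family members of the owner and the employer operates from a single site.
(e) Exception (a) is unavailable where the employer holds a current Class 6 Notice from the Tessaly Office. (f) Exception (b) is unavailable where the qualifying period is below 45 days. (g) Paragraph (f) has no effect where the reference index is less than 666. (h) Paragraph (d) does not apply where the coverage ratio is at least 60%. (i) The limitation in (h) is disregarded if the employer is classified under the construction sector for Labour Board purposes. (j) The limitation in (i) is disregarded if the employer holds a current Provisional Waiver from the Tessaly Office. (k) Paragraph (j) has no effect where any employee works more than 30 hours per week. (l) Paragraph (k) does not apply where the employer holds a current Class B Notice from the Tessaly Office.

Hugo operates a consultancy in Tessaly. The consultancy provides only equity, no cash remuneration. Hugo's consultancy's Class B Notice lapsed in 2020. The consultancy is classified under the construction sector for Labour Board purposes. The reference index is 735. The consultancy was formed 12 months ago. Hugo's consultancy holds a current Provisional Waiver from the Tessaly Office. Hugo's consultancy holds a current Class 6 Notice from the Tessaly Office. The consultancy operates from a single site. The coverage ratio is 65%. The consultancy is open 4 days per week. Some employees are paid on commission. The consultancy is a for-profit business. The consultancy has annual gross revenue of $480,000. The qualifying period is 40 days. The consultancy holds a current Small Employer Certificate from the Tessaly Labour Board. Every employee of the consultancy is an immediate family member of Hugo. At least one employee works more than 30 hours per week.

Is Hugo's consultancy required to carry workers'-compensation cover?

Exception (a) is satisfied on its face — a current Small Employer Certificate is held; the business's age is 12 months, less than the 15 months limit. However, paragraph (e) must be considered: (e) is triggered — a current Class 6 Notice is held. (a) is therefore removed.
Exception (b) fails — the employer is for-profit.
Exception (c) requires that no employee is paid on a commission basis; but some employees are paid on commission, so (c) is unavailable.
Exception (d): every employee is an immediate family member; the employer operates from a single site — every condition holds. Applying paragraphs (h)–(l): (h) would limit (d) — the coverage ratio is 65%, meeting the 60% threshold — but (i) sets (h) aside: (i) operates against (h): the consultancy is classified under the construction sector. (j) is engaged (a current Provisional Waiver is held), but is set aside by (k): (k) is engaged — at least one employee exceeds 30 hours/week. (l), which would lift (k), is inapplicable — no current Class B Notice is held. So (d) applies.

No — exception (d) applies; Hugo's consultancy is not required to carry workers'-compensation cover.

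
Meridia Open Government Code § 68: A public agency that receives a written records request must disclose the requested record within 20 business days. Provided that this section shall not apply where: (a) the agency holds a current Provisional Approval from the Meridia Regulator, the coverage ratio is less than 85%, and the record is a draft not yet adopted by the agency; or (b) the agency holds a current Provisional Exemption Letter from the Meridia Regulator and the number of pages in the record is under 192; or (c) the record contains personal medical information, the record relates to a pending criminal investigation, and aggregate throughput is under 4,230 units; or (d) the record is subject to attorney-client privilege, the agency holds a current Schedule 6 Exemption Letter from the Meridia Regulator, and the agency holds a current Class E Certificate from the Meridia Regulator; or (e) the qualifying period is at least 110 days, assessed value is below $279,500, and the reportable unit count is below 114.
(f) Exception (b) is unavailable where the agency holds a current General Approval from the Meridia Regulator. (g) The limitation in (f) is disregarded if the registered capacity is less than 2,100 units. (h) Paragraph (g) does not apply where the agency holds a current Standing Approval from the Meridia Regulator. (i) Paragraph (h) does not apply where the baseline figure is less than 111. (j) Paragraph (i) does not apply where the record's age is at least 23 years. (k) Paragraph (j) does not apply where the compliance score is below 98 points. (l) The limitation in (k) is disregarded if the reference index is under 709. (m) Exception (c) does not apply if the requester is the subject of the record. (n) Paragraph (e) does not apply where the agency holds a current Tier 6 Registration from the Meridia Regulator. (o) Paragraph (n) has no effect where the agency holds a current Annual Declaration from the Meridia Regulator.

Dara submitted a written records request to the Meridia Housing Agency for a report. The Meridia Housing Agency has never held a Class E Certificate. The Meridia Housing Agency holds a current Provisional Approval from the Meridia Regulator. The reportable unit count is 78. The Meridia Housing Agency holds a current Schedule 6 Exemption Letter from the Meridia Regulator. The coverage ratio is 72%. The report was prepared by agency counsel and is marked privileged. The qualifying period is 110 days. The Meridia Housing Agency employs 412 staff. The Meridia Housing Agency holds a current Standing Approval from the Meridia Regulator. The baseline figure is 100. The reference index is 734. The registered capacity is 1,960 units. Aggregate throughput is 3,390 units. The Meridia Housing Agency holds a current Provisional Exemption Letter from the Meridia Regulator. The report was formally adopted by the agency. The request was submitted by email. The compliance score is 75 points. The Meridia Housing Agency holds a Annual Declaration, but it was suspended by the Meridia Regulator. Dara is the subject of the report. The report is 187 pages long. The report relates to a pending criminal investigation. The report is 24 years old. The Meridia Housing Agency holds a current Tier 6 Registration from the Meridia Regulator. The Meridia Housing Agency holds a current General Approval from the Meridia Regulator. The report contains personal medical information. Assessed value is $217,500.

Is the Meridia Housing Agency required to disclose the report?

No — exception (b) applies; the Meridia Housing Agency is not required to disclose the report.

Exception (a) fails — the report has been formally adopted.
Exception (b) is satisfied on its face — a current Provisional Exemption Letter is held; the number of pages in the record is 187, under the 192 limit. As to paragraphs (f)–(l): (f) would limit (b) — a current General Approval is held — but (g) sets (f) aside: (g) operates against (f): the registered capacity is 1,960 units, less than the 2,100 units limit. (h) would limit (g) — a current Standing Approval is held — but (i) sets (h) aside: (i) is engaged — the baseline figure is 100, less than the 111 limit. (j) would limit (i) — the record's age is 24 years, meeting the 23 years threshold — but (k) sets (j) aside: (k) operates against (j): the compliance score is 75 points, below the 98 points limit. (l), which would lift (k), is not triggered — the reference index is 734, not under 709. Exception (b) stands.
Exception (c) is satisfied on its face — the report contains personal medical information; the report relates to a pending investigation; aggregate throughput is 3,390 units, under the 4,230 units limit. Turning to paragraph (m): (m) operates against (c): Dara is the subject of the report. (c) is therefore removed.
Exception (d) requires that the agency holds a current Class E Certificate from the Meridia Regulator; but there is no Class E Certificate in force, so (d) is unavailable.
All of (e)'s requirements are met (the qualifying period is 110 days, meeting the 110 days threshold; assessed value is $217,500, below the $279,500 limit; the reportable unit count is 78, below the 114 limit). But applying paragraphs (n)–(o): (n) operates against (e): a current Tier 6 Registration is held. (o) is not engaged (there is no Annual Declaration in force), so (n) stands. (e) is therefore removed.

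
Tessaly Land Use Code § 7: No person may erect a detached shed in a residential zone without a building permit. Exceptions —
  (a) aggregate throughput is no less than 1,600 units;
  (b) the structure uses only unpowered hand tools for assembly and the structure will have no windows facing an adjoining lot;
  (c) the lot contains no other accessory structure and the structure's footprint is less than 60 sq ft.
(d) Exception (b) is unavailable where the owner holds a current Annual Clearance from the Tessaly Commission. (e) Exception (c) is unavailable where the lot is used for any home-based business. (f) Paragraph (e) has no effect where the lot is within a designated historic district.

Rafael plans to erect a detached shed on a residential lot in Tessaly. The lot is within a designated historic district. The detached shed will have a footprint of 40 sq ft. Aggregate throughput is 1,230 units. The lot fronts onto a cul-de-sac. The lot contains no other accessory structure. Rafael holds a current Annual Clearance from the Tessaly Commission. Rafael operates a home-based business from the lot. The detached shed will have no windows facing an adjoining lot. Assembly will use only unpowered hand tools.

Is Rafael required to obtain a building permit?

Exception (a) requires that aggregate throughput is no less than 1,600 units; but aggregate throughput is 1,230 units, short of 1,600 units, so (a) is unavailable.
Exception (b) is satisfied on its face — assembly uses only hand tools; no windows face an adjoining lot. But: (d) is triggered — a current Annual Clearance is held. Exception (b) does not apply.
Exception (c) is satisfied on its face — the lot has no other accessory structure; the structure's footprint is 40 sq ft, less than the 60 sq ft limit. As to paragraphs (e)–(f): (e) would limit (c) — a home-based business operates on the lot — but (f) sets (e) aside: (f) applies — the lot is in a historic district. So (c) applies.

No — exception (c) applies; Rafael does not need a building permit.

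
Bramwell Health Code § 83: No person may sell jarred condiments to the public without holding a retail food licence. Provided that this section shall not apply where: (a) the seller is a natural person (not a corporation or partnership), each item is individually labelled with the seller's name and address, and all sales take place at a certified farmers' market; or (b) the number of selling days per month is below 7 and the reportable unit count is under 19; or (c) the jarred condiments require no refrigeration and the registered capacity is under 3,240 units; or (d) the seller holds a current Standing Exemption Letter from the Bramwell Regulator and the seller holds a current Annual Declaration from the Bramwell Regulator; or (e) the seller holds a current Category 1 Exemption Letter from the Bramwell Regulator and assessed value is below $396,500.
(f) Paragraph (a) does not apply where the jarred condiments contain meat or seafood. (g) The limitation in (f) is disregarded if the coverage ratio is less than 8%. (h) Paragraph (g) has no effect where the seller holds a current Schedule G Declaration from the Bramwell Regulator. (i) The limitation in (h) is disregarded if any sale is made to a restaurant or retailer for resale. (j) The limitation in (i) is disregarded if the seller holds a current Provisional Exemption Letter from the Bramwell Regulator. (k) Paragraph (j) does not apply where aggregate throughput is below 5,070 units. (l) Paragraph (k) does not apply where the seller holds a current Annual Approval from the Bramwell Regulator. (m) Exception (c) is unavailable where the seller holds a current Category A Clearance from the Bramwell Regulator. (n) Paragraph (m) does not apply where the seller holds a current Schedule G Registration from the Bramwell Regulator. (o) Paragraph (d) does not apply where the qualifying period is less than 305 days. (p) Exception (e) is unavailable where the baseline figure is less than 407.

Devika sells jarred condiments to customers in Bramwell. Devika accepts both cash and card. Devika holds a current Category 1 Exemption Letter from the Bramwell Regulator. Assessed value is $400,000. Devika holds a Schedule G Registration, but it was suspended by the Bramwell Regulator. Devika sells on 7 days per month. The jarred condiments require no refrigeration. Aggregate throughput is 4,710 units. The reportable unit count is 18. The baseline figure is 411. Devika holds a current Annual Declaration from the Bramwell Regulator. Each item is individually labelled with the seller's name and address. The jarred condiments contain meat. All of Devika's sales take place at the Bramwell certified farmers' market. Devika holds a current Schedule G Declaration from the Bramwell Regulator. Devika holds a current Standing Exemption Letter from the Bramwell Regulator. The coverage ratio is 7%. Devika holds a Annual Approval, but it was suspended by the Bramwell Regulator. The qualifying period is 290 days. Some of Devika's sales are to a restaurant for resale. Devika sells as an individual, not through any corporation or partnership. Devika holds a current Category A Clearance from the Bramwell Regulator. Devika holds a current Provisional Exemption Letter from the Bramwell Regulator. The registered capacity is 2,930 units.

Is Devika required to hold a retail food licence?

All of (a)'s requirements are met (the seller is a natural person; items are individually labelled; all sales are at a certified farmers' market). Under paragraphs (f)–(l): (f) operates (the jarred condiments contain meat), but is itself disapplied by (g): (g) operates against (f): the coverage ratio is 7%, less than the 8% limit. (h) would limit (g) — a current Schedule G Declaration is held — but (i) sets (h) aside: (i) operates against (h): some sales are to a restaurant for resale. (j) is engaged (a current Provisional Exemption Letter is held), but is itself disapplied by (k): (k) operates against (j): aggregate throughput is 4,710 units, below the 5,070 units limit. (l) is inapplicable (no current Annual Approval is held), so (k) stands. So (a) applies.
Exception (b) fails — the number of selling days per month is 7, not below 7.
Exception (c) is satisfied on its face — the jarred condiments are shelf-stable; the registered capacity is 2,930 units, under the 3,240 units limit. But: (m) operates against (c): a current Category A Clearance is held. (n) is not triggered (there is no Schedule G Registration in force), so (m) stands. Exception (c) does not apply.
All of (d)'s requirements are met (a current Standing Exemption Letter is held; a current Annual Declaration is held). However, paragraph (o) must be considered: (o) is engaged — the qualifying period is 290 days, less than the 305 days limit. (d) is therefore removed.
Exception (e) fails — assessed value is $400,000, not below $396,500.

No — exception (a) applies; Devika is not required to hold a retail food licence.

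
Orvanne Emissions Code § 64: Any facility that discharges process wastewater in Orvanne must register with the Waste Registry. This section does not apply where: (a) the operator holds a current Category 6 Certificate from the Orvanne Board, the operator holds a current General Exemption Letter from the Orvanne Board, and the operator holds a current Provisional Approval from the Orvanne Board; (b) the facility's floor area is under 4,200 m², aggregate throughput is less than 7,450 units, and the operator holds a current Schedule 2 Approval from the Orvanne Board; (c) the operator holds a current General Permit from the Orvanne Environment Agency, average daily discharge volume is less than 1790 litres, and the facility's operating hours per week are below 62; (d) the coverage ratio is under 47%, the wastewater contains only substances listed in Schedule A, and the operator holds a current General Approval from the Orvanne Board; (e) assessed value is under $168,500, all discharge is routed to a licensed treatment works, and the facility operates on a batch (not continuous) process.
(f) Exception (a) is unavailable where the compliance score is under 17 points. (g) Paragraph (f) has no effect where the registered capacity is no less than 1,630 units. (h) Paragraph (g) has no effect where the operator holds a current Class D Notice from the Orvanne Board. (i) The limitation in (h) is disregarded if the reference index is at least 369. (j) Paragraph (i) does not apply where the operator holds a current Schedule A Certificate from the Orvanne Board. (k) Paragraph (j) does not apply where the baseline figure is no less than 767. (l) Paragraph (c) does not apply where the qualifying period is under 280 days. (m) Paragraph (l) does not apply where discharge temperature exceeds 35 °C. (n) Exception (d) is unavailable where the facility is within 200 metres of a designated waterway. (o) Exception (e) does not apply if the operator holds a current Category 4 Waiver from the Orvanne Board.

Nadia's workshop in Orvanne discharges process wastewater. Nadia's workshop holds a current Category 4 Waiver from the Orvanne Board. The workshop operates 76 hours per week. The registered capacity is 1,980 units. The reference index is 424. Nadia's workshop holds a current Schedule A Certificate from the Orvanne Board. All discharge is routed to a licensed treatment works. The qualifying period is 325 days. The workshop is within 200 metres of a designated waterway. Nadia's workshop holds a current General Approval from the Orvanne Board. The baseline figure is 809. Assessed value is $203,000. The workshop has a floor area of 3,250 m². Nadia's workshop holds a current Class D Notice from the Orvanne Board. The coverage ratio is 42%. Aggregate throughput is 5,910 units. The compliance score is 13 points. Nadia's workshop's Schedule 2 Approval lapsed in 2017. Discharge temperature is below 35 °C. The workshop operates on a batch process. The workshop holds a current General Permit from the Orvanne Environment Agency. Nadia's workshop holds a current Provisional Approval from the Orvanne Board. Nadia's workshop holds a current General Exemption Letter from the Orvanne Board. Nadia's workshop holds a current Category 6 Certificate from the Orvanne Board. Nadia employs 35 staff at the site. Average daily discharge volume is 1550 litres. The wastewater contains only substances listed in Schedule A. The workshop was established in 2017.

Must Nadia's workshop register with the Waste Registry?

No — exception (a) applies; Nadia's workshop is not required to register with the Waste Registry.

Exception (a): a current Category 6 Certificate is held; a current General Exemption Letter is held; a current Provisional Approval is held — every condition holds. As to paragraphs (f)–(k): (f) would limit (a) — the compliance score is 13 points, under the 17 points limit — but (g) sets (f) aside: (g) is triggered — the registered capacity is 1,980 units, meeting the 1,630 units threshold. (h) would limit (g) — a current Class D Notice is held — but (i) sets (h) aside: (i) is engaged — the reference index is 424, meeting the 369 threshold. (j) operates (a current Schedule A Certificate is held), but is itself disapplied by (k): (k) operates — the baseline figure is 809, meeting the 767 threshold. Exception (a) stands.
Exception (b) fails — no current Schedule 2 Approval is held.
Exception (c) requires that the facility's operating hours per week are below 62; but the facility's operating hours per week are 76, not below 62, so (c) is unavailable.
Exception (d): the coverage ratio is 42%, under the 47% limit; the wastewater is Schedule-A-only; a current General Approval is held — every condition holds. But applying paragraph (n): (n) operates — the workshop is within 200 m of a designated waterway. (d) is therefore removed.
Exception (e) does not apply: assessed value is $203,000, not under $168,500.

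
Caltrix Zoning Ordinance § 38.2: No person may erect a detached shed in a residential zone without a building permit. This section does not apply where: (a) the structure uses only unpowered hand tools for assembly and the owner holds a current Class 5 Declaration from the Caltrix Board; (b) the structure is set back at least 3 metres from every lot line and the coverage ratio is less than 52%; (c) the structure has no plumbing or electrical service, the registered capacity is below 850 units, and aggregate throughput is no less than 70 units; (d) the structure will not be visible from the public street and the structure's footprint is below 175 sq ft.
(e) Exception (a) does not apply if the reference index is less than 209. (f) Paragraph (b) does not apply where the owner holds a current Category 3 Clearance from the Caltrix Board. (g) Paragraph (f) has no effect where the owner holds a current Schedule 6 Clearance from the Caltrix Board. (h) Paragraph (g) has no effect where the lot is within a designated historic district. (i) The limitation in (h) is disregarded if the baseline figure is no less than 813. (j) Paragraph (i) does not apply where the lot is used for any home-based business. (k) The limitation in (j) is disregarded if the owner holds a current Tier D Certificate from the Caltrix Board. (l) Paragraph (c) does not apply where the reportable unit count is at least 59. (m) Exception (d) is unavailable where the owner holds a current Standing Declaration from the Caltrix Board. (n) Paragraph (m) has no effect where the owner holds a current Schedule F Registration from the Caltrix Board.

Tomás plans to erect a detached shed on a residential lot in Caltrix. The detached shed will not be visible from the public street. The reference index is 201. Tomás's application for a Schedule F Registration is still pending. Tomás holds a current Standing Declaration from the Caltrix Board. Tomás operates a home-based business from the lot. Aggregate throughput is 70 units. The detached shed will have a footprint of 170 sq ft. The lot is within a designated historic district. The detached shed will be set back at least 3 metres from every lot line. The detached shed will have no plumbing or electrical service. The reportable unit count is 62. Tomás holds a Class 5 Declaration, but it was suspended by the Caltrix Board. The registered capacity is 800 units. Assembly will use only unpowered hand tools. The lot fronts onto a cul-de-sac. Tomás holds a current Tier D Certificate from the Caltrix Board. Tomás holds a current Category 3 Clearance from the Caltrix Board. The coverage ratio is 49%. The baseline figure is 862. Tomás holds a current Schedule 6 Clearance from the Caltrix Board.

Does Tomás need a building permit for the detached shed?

Exception (a) requires that the owner holds a current Class 5 Declaration from the Caltrix Board; but no current Class 5 Declaration is held, so (a) is unavailable.
All of (b)'s requirements are met (the setback is at least 3 m on every side; the coverage ratio is 49%, less than the 52% limit). Under paragraphs (f)–(k): (f) is engaged (a current Category 3 Clearance is held), but yields to (g): (g) operates against (f): a current Schedule 6 Clearance is held. (h) is engaged (the lot is in a historic district), but is displaced by (i): (i) is engaged — the baseline figure is 862, meeting the 813 threshold. (j) operates (a home-based business operates on the lot), but is displaced by (k): (k) is engaged — a current Tier D Certificate is held. So (b) applies.
All of (c)'s requirements are met (there is no plumbing or electrical service; the registered capacity is 800 units, below the 850 units limit; aggregate throughput is 70 units, meeting the 70 units threshold). But applying paragraph (l): (l) operates against (c): the reportable unit count is 62, meeting the 59 threshold. So (c) is unavailable.
Exception (d) is satisfied on its face — the structure will not be visible from the street; the structure's footprint is 170 sq ft, below the 175 sq ft limit. But applying paragraphs (m)–(n): (m) is engaged — a current Standing Declaration is held. (n), which would lift (m), does not operate here — there is no Schedule F Registration in force. (d) is therefore removed.

No — exception (b) applies; Tomás does not need a building permit.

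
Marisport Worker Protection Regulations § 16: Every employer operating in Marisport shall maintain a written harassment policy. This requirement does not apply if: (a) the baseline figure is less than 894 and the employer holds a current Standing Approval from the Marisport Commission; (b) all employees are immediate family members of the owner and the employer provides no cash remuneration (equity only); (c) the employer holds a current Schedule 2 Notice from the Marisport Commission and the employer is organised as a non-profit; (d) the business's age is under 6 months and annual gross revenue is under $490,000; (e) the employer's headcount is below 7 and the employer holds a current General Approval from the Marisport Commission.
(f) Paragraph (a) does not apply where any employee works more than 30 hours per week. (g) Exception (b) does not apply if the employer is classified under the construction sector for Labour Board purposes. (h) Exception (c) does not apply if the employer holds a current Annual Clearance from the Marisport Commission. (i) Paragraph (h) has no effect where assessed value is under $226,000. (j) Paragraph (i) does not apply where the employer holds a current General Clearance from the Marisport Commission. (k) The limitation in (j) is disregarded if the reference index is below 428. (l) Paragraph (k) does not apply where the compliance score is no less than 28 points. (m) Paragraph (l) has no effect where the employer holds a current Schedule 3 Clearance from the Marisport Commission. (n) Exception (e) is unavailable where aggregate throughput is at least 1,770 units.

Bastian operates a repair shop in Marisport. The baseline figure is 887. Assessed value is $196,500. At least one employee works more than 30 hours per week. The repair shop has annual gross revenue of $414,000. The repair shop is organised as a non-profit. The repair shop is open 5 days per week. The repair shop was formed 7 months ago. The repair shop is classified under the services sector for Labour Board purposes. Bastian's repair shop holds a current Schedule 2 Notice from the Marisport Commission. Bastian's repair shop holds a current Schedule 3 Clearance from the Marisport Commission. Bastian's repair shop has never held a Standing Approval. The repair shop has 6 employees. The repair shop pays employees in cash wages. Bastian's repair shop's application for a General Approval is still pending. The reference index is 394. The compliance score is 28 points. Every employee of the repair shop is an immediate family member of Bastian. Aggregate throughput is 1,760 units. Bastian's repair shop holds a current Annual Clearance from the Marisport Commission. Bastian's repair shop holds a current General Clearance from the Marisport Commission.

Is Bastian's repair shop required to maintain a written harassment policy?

No — exception (c) applies; Bastian's repair shop is not required to maintain a written harassment policy.

Exception (a) fails — no current Standing Approval is held.
Exception (b) does not apply: employees are paid cash wages.
Exception (c): a current Schedule 2 Notice is held; the employer is a non-profit — every condition holds. Applying paragraphs (h)–(m): (h) would limit (c) — a current Annual Clearance is held — but (i) sets (h) aside: (i) operates against (h): assessed value is $196,500, under the $226,000 limit. (j) would limit (i) — a current General Clearance is held — but (k) sets (j) aside: (k) operates against (j): the reference index is 394, below the 428 limit. (l) would limit (k) — the compliance score is 28 points, meeting the 28 points threshold — but (m) sets (l) aside: (m) applies — a current Schedule 3 Clearance is held. So (c) applies.
Exception (d) fails — the business's age is 7 months, not under 6 months.
Exception (e) fails — the General Approval is not current.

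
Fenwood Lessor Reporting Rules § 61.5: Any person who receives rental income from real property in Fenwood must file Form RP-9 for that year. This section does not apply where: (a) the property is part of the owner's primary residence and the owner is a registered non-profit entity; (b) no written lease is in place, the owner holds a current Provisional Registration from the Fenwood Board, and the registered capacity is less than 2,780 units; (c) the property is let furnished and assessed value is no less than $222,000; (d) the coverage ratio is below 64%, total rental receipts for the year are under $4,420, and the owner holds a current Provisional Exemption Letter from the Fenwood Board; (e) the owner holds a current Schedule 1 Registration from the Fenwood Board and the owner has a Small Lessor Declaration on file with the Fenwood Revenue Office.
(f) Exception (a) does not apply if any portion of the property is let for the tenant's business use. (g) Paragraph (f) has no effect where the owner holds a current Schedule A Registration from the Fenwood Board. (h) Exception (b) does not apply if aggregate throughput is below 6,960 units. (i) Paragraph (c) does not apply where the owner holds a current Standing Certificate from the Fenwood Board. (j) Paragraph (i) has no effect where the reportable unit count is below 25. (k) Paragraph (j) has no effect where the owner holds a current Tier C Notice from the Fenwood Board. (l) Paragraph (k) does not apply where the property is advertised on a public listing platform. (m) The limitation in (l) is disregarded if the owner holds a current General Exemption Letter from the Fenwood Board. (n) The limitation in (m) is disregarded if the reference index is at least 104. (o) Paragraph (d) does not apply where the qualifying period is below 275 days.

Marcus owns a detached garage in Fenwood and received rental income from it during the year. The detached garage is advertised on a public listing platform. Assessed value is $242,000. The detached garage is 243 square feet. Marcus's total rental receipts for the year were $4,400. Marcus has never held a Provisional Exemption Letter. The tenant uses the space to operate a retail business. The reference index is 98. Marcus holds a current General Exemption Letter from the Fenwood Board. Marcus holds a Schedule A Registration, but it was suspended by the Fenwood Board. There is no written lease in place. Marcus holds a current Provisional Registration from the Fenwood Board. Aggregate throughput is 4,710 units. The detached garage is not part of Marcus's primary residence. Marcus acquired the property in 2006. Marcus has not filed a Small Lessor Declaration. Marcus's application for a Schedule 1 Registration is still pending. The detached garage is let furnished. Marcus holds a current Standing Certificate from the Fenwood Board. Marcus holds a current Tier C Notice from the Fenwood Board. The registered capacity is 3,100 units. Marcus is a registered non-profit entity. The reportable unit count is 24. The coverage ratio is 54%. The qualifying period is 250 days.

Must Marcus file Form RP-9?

Exception (a) requires that the property is part of the owner's primary residence; but the detached garage is not part of the primary residence, so (a) is unavailable.
Exception (b) requires that the registered capacity is less than 2,780 units; but the registered capacity is 3,100 units, not less than 2,780 units, so (b) is unavailable.
Exception (c) is satisfied on its face — the property is let furnished; assessed value is $242,000, meeting the $222,000 threshold. But applying paragraphs (i)–(n): (i) is triggered — a current Standing Certificate is held. (j) applies (the reportable unit count is 24, below the 25 limit), but yields to (k): (k) operates against (j): a current Tier C Notice is held. (l) would limit (k) — the property is publicly advertised — but (m) sets (l) aside: (m) operates against (l): a current General Exemption Letter is held. (n), which would lift (m), is inapplicable — the reference index is 98, short of 104. So (c) is unavailable.
Exception (d) does not apply: no current Provisional Exemption Letter is held.
Exception (e) requires that the owner holds a current Schedule 1 Registration from the Fenwood Board; but there is no Schedule 1 Registration in force, so (e) is unavailable.
Every exception is unavailable, so the rule governs.

Yes — Marcus must file Form RP-9.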